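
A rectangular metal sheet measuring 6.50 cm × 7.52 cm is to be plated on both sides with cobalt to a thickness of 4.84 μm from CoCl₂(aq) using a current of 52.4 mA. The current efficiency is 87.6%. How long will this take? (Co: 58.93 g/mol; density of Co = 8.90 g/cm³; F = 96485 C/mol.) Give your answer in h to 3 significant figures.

Plated area = 2 × 6.50 × 7.52 = 97.76 cm²
Volume = 97.76 × 4.84×10⁻⁴ cm = 0.04732 cm³
m(Co) = 0.04732 × 8.90 = 0.4211 g
n(Co) = 0.4211 / 58.93 = 0.007146 mol; n(e⁻) = 2 × 0.007146 = 0.01429 mol
Q = 0.01429 × 96485 / 0.876 = 1574 C
t = 1574 / 0.0524 = 30040 s = 8.34 h

8.34 h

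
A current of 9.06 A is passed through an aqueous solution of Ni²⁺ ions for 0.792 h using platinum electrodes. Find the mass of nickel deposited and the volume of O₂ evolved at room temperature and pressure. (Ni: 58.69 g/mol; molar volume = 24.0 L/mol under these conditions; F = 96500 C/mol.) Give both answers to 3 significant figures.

Q = 9.06 × 2851.2 = 25830 C; n(e⁻) = 25830 / 96500 = 0.2677 mol
Cathode: Ni²⁺ + 2e⁻ → Ni → n(Ni) = 0.2677/2 = 0.1339 mol → 7.86 g
Anode: 2H₂O → O₂ + 4H⁺ + 4e⁻ → n(O₂) = 0.2677/4 = 0.06693 mol → 1.61 L

7.86 g Ni; 1.61 L O₂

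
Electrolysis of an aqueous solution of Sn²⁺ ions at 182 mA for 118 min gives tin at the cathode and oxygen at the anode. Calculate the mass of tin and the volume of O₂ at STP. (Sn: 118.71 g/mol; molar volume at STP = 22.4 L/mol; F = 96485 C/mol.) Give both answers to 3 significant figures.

Q = 0.182 × 7080 = 1289 C; n(e⁻) = 1289 / 96485 = 0.01336 mol
Cathode: Sn²⁺ + 2e⁻ → Sn → n(Sn) = 0.01336/2 = 0.006680 mol → 0.793 g
Anode: 2H₂O → O₂ + 4H⁺ + 4e⁻ → n(O₂) = 0.01336/4 = 0.003340 mol → 0.0748 L

0.793 g Sn; 0.0748 L O₂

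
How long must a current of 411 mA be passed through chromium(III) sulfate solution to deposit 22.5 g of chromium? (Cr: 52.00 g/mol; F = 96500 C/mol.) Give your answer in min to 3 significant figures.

5080 min

n(Cr) = 22.5 / 52.00 = 0.4327 mol
Cr³⁺ + 3e⁻ → Cr, so n(e⁻) = 3 × 0.4327 = 1.298 mol
Q = 1.298 × 96500 = 1.253×10^5 C
t = Q / I = 1.253×10^5 / 0.411 = 3.049×10^5 s = 5080 min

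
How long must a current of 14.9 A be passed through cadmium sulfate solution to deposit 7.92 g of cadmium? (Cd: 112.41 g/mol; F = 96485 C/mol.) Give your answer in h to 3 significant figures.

0.253 h

n(Cd) = 7.92 / 112.41 = 0.07046 mol
Cd²⁺ + 2e⁻ → Cd, so n(e⁻) = 2 × 0.07046 = 0.1409 mol
Q = 0.1409 × 96485 = 13590 C
t = Q / I = 13590 / 14.9 = 912.1 s = 0.253 h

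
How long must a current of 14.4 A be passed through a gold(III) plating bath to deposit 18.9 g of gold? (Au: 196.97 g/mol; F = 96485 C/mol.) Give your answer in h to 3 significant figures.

n(Au) = 18.9 / 196.97 = 0.09595 mol
Au³⁺ + 3e⁻ → Au, so n(e⁻) = 3 × 0.09595 = 0.2879 mol
Q = 0.2879 × 96485 = 27780 C
t = Q / I = 27780 / 14.4 = 1929 s = 0.536 h

0.536 h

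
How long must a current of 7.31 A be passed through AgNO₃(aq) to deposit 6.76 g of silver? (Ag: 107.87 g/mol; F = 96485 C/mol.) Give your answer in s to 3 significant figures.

827 s

n(Ag) = 6.76 / 107.87 = 0.06267 mol
Ag⁺ + e⁻ → Ag, so n(e⁻) = 0.06267 mol
Q = 0.06267 × 96485 = 6047 C
t = Q / I = 6047 / 7.31 = 827.2 s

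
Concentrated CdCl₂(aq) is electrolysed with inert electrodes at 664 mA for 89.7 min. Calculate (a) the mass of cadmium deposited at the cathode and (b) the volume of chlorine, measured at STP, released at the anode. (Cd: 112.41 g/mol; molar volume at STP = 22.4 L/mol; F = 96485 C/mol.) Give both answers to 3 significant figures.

2.08 g Cd; 0.415 L Cl₂

Q = 0.664 × 5382 = 3574 C; n(e⁻) = 3574 / 96485 = 0.03704 mol
Cathode: Cd²⁺ + 2e⁻ → Cd → n(Cd) = 0.03704/2 = 0.01852 mol → 2.08 g
Anode: 2Cl⁻ → Cl₂ + 2e⁻ → n(Cl₂) = 0.03704/2 = 0.01852 mol → 0.415 L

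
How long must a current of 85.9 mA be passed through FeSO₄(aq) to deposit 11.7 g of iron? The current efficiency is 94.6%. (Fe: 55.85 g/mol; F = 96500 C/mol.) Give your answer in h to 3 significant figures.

138 h

n(Fe) = 11.7 / 55.85 = 0.2095 mol
Fe²⁺ + 2e⁻ → Fe, so n(e⁻) = 2 × 0.2095 = 0.4190 mol
Q = 0.4190 × 96500 / 0.946 = 42740 C
t = Q / I = 42740 / 0.0859 = 4.976×10^5 s = 138 h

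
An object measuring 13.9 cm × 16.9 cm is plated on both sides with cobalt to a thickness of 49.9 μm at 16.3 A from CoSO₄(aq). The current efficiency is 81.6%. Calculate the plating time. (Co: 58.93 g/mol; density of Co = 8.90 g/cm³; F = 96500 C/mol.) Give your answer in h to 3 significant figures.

1.43 h

Plated area = 2 × 13.9 × 16.9 = 469.8 cm²
Volume = 469.8 × 49.9×10⁻⁴ cm = 2.344 cm³
m(Co) = 2.344 × 8.90 = 20.86 g
n(Co) = 20.86 / 58.93 = 0.3540 mol; n(e⁻) = 2 × 0.3540 = 0.7080 mol
Q = 0.7080 × 96500 / 0.816 = 83730 C
t = 83730 / 16.3 = 5137 s = 1.43 h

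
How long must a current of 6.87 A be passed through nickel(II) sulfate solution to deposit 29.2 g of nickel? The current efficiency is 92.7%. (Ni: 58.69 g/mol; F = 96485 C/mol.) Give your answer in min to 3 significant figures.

n(Ni) = 29.2 / 58.69 = 0.4975 mol
Ni²⁺ + 2e⁻ → Ni, so n(e⁻) = 2 × 0.4975 = 0.9950 mol
Q = 0.9950 × 96485 / 0.927 = 1.036×10^5 C
t = Q / I = 1.036×10^5 / 6.87 = 15080 s = 251 min

251 min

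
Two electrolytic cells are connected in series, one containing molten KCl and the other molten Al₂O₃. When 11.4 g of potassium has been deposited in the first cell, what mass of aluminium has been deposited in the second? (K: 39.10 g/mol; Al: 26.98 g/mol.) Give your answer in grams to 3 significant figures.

n(K) = 11.4 / 39.10 = 0.2916 mol
K⁺ + e⁻ → K, so n(e⁻) = 0.2916 mol
The cells are in series, so the same charge (and hence the same n(e⁻) = 0.2916 mol) passes through both.
Al³⁺ + 3e⁻ → Al, so n(Al) = 0.2916 / 3 = 0.09720 mol
m(Al) = 0.09720 × 26.98 = 2.62 g

2.62 g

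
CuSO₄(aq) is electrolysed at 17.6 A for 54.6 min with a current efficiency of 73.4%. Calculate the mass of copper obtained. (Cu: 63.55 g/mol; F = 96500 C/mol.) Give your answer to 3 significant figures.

13.9 g

Q = 17.6 × 3276 = 57660 C
n(e⁻) = 57660 / 96500 = 0.5975 mol
Cu²⁺ + 2e⁻ → Cu, so theoretical m(Cu) = 0.2988 × 63.55 = 18.99 g
Actual mass = 73.4% × 18.99 = 13.9 g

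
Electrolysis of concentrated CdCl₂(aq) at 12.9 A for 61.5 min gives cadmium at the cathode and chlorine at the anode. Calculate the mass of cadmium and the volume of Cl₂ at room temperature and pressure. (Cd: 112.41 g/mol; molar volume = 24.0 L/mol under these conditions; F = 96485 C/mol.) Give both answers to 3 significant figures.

27.7 g Cd; 5.92 L Cl₂

Q = 12.9 × 3690 = 47600 C; n(e⁻) = 47600 / 96485 = 0.4933 mol
Cathode: Cd²⁺ + 2e⁻ → Cd → n(Cd) = 0.4933/2 = 0.2467 mol → 27.7 g
Anode: 2Cl⁻ → Cl₂ + 2e⁻ → n(Cl₂) = 0.4933/2 = 0.2467 mol → 5.92 L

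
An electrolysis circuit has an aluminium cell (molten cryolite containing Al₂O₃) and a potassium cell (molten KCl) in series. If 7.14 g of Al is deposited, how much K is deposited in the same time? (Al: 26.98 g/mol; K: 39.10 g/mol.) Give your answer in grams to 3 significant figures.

31.0 g

n(Al) = 7.14 / 26.98 = 0.2646 mol
Al³⁺ + 3e⁻ → Al, so n(e⁻) = 3 × 0.2646 = 0.7938 mol
Same current for the same time ⇒ same n(e⁻) = 0.7938 mol in both cells.
K⁺ + e⁻ → K, so n(K) = 0.7938 mol
m(K) = 0.7938 × 39.10 = 31.0 g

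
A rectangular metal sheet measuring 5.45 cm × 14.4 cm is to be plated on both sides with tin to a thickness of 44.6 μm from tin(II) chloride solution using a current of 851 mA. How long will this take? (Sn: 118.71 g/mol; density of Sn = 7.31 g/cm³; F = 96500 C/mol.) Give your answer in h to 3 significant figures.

2.72 h

Plated area = 2 × 5.45 × 14.4 = 157.0 cm²
Volume = 157.0 × 44.6×10⁻⁴ cm = 0.7002 cm³
m(Sn) = 0.7002 × 7.31 = 5.118 g
n(Sn) = 5.118 / 118.71 = 0.04311 mol; n(e⁻) = 2 × 0.04311 = 0.08622 mol
Q = 0.08622 × 96500 = 8320 C
t = 8320 / 0.851 = 9777 s = 2.72 h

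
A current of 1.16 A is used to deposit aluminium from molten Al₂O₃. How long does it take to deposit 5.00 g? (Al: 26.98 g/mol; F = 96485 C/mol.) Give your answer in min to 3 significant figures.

n(Al) = 5.00 / 26.98 = 0.1853 mol
Al³⁺ + 3e⁻ → Al, so n(e⁻) = 3 × 0.1853 = 0.5559 mol
Q = 0.5559 × 96485 = 53640 C
t = Q / I = 53640 / 1.16 = 46240 s = 771 min

771 min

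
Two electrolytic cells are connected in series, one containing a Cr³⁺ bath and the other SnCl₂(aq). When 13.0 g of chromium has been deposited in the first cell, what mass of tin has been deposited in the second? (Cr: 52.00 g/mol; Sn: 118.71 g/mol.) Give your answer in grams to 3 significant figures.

n(Cr) = 13.0 / 52.00 = 0.2500 mol
Cr³⁺ + 3e⁻ → Cr, so n(e⁻) = 3 × 0.2500 = 0.7500 mol
In series, the same 0.7500 mol of electrons flows through the second cell.
Sn²⁺ + 2e⁻ → Sn, so n(Sn) = 0.7500 / 2 = 0.3750 mol
m(Sn) = 0.3750 × 118.71 = 44.5 g

44.5 g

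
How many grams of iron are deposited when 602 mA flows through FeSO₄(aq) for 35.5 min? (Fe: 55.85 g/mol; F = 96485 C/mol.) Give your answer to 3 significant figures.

0.371 g

Charge passed = 0.602 × 2130 = 1282 C
n(e⁻) = 1282 / 96485 = 0.01329 mol
Fe²⁺ + 2e⁻ → Fe, so n(Fe) = 0.01329 / 2 = 0.006645 mol
m = 0.006645 × 55.85 = 0.371 g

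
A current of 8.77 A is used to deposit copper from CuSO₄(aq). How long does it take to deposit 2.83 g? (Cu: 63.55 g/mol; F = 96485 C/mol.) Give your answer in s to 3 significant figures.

n(Cu) = 2.83 / 63.55 = 0.04453 mol
Cu²⁺ + 2e⁻ → Cu, so n(e⁻) = 2 × 0.04453 = 0.08906 mol
Q = 0.08906 × 96485 = 8593 C
t = Q / I = 8593 / 8.77 = 979.8 s

980 s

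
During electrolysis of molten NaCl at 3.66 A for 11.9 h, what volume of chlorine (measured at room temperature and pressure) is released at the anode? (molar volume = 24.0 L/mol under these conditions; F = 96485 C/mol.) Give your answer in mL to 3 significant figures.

Charge passed = 3.66 × 42840 = 1.568×10^5 C
Moles of electrons = 1.568×10^5 / 96485 = 1.625 mol
2Cl⁻ → Cl₂ + 2e⁻, so n(Cl₂) = 1.625 / 2 = 0.8125 mol
V = 0.8125 × 24.0 = 19.50 L
= 19500 mL

19500 mL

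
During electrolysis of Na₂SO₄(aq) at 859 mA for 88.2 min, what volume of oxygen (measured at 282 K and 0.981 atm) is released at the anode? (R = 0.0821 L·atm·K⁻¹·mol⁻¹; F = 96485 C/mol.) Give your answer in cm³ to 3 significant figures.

Charge passed = 0.859 × 5292 = 4546 C
Moles of electrons = 4546 / 96485 = 0.04712 mol
2H₂O → O₂ + 4H⁺ + 4e⁻, so n(O₂) = 0.04712 / 4 = 0.01178 mol
V = nRT/P = 0.01178 × 0.0821 × 282 / 0.981 = 0.2780 L
= 278 cm³

278 cm³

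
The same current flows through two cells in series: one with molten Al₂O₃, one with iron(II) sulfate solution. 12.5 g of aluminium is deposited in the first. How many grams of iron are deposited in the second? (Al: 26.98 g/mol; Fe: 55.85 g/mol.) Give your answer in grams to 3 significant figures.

n(Al) = 12.5 / 26.98 = 0.4633 mol
Al³⁺ + 3e⁻ → Al, so n(e⁻) = 3 × 0.4633 = 1.390 mol
The cells are in series, so the same charge (and hence the same n(e⁻) = 1.390 mol) passes through both.
Fe²⁺ + 2e⁻ → Fe, so n(Fe) = 1.390 / 2 = 0.6950 mol
m(Fe) = 0.6950 × 55.85 = 38.8 g

38.8 g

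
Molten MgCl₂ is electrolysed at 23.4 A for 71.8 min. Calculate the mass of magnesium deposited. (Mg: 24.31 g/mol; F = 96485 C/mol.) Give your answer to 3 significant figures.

12.7 g

Q = 23.4 A × 4308 s = 1.008×10^5 C
Moles of electrons = 1.008×10^5 / 96485 = 1.045 mol
Mg²⁺ + 2e⁻ → Mg, so n(Mg) = 1.045 / 2 = 0.5225 mol
m = 0.5225 × 24.31 = 12.7 g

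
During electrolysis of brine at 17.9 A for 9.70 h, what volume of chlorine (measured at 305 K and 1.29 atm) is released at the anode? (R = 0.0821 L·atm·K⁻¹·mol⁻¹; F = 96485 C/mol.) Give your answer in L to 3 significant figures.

Charge passed = 17.9 × 34920 = 6.251×10^5 C
n(e⁻) = 6.251×10^5 / 96485 = 6.479 mol
2Cl⁻ → Cl₂ + 2e⁻, so n(Cl₂) = 6.479 / 2 = 3.240 mol
V = nRT/P = 3.240 × 0.0821 × 305 / 1.29 = 62.89 L

62.9 L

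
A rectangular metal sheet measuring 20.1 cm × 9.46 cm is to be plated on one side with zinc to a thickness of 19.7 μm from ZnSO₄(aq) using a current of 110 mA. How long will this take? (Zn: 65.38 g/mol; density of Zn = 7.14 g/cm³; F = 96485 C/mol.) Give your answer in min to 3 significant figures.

1200 min

Plated area = 20.1 × 9.46 = 190.1 cm²
Volume = 190.1 × 19.7×10⁻⁴ cm = 0.3745 cm³
m(Zn) = 0.3745 × 7.14 = 2.674 g
n(Zn) = 2.674 / 65.38 = 0.04090 mol; n(e⁻) = 2 × 0.04090 = 0.08180 mol
Q = 0.08180 × 96485 = 7892 C
t = 7892 / 0.110 = 71750 s = 1200 min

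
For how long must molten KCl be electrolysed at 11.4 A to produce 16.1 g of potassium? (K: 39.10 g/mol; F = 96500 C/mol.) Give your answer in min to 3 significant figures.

n(K) = 16.1 / 39.10 = 0.4118 mol
K⁺ + e⁻ → K, so n(e⁻) = 0.4118 mol
Q = 0.4118 × 96500 = 39740 C
t = Q / I = 39740 / 11.4 = 3486 s = 58.1 min

58.1 min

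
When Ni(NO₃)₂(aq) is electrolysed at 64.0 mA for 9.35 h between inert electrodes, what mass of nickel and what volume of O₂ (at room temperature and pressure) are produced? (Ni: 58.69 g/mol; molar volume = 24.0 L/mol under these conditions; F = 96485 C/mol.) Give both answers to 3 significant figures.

0.655 g Ni; 0.134 L O₂

Q = 0.0640 × 33660 = 2154 C; n(e⁻) = 2154 / 96485 = 0.02232 mol
Cathode: Ni²⁺ + 2e⁻ → Ni → n(Ni) = 0.02232/2 = 0.01116 mol → 0.655 g
Anode: 2H₂O → O₂ + 4H⁺ + 4e⁻ → n(O₂) = 0.02232/4 = 0.005580 mol → 0.134 L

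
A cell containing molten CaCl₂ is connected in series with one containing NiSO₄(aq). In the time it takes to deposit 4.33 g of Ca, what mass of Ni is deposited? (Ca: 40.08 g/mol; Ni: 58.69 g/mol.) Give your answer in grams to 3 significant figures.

n(Ca) = 4.33 / 40.08 = 0.1080 mol
Ca²⁺ + 2e⁻ → Ca, so n(e⁻) = 2 × 0.1080 = 0.2160 mol
The cells are in series, so the same charge (and hence the same n(e⁻) = 0.2160 mol) passes through both.
Ni²⁺ + 2e⁻ → Ni, so n(Ni) = 0.2160 / 2 = 0.1080 mol
m(Ni) = 0.1080 × 58.69 = 6.34 g

6.34 g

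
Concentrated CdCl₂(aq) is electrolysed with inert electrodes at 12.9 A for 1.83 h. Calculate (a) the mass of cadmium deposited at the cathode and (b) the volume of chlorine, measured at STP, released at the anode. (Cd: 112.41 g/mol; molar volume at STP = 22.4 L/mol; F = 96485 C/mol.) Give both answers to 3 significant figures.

49.5 g Cd; 9.87 L Cl₂

Q = 12.9 × 6588 = 84990 C; n(e⁻) = 84990 / 96485 = 0.8809 mol
Cathode: Cd²⁺ + 2e⁻ → Cd → n(Cd) = 0.8809/2 = 0.4405 mol → 49.5 g
Anode: 2Cl⁻ → Cl₂ + 2e⁻ → n(Cl₂) = 0.8809/2 = 0.4405 mol → 9.87 L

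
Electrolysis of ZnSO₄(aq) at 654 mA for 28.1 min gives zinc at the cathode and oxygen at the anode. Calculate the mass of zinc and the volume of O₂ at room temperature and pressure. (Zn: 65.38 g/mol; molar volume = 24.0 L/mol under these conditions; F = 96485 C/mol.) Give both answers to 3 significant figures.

0.374 g Zn; 0.0686 L O₂

Q = 0.654 × 1686 = 1103 C; n(e⁻) = 1103 / 96485 = 0.01143 mol
Cathode: Zn²⁺ + 2e⁻ → Zn → n(Zn) = 0.01143/2 = 0.005715 mol → 0.374 g
Anode: 2H₂O → O₂ + 4H⁺ + 4e⁻ → n(O₂) = 0.01143/4 = 0.002858 mol → 0.0686 L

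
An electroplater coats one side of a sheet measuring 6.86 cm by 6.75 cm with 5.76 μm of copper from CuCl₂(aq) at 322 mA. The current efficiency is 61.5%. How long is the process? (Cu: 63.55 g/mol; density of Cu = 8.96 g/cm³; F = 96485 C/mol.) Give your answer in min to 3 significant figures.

61.1 min

Plated area = 6.86 × 6.75 = 46.31 cm²
Volume = 46.31 × 5.76×10⁻⁴ cm = 0.02667 cm³
m(Cu) = 0.02667 × 8.96 = 0.2390 g
n(Cu) = 0.2390 / 63.55 = 0.003761 mol; n(e⁻) = 2 × 0.003761 = 0.007522 mol
Q = 0.007522 × 96485 / 0.615 = 1180 C
t = 1180 / 0.322 = 3665 s = 61.1 min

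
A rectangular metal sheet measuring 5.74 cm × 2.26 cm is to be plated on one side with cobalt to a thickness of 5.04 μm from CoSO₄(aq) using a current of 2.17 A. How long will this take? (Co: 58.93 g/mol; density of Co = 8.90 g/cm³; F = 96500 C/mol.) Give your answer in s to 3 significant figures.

Plated area = 5.74 × 2.26 = 12.97 cm²
Volume = 12.97 × 5.04×10⁻⁴ cm = 0.006537 cm³
m(Co) = 0.006537 × 8.90 = 0.05818 g
n(Co) = 0.05818 / 58.93 = 9.873×10^-4 mol; n(e⁻) = 2 × 9.873×10^-4 = 0.001975 mol
Q = 0.001975 × 96500 = 190.6 C
t = 190.6 / 2.17 = 87.83 s

87.8 s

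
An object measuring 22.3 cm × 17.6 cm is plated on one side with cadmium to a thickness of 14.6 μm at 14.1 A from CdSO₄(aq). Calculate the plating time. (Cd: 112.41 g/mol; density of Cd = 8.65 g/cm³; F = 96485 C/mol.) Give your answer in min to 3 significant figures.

Plated area = 22.3 × 17.6 = 392.5 cm²
Volume = 392.5 × 14.6×10⁻⁴ cm = 0.5731 cm³
m(Cd) = 0.5731 × 8.65 = 4.957 g
n(Cd) = 4.957 / 112.41 = 0.04410 mol; n(e⁻) = 2 × 0.04410 = 0.08820 mol
Q = 0.08820 × 96485 = 8510 C
t = 8510 / 14.1 = 603.5 s = 10.1 min

10.1 min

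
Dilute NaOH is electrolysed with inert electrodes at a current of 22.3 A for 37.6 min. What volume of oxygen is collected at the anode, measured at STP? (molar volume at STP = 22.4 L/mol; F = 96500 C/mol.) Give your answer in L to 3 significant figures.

2.92 L

Q = It = 22.3 × 2256 = 50310 C
Moles of electrons = 50310 / 96500 = 0.5213 mol
2H₂O → O₂ + 4H⁺ + 4e⁻, so n(O₂) = 0.5213 / 4 = 0.1303 mol
V = 0.1303 × 22.4 = 2.919 L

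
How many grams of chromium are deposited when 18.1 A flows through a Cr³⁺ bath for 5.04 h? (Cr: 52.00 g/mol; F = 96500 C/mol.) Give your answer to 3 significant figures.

Q = 18.1 A × 18144 s = 3.284×10^5 C
n(e⁻) = Q/F = 3.284×10^5/96500 = 3.403 mol
Cr³⁺ + 3e⁻ → Cr, so n(Cr) = 3.403 / 3 = 1.134 mol
m = 1.134 × 52.00 = 59.0 g

59.0 g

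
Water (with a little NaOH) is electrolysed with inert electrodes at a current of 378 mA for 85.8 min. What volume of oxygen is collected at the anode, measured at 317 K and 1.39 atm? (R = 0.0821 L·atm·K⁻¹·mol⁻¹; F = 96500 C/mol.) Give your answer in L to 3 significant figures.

Q = It = 0.378 × 5148 = 1946 C
Moles of electrons = 1946 / 96500 = 0.02017 mol
2H₂O → O₂ + 4H⁺ + 4e⁻, so n(O₂) = 0.02017 / 4 = 0.005043 mol
V = nRT/P = 0.005043 × 0.0821 × 317 / 1.39 = 0.09442 L

0.0944 L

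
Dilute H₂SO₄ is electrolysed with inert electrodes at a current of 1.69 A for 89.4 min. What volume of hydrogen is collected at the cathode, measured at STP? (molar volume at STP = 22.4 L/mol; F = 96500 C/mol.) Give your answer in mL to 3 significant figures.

Q = It = 1.69 × 5364 = 9065 C
Moles of electrons = 9065 / 96500 = 0.09394 mol
2H⁺ + 2e⁻ → H₂, so n(H₂) = 0.09394 / 2 = 0.04697 mol
V = 0.04697 × 22.4 = 1.052 L
= 1050 mL

1050 mL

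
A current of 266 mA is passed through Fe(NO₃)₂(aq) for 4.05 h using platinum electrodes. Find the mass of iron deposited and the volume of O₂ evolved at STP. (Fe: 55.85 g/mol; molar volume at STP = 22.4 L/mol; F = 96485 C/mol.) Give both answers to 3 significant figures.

Q = 0.266 × 14580 = 3878 C; n(e⁻) = 3878 / 96485 = 0.04019 mol
Cathode: Fe²⁺ + 2e⁻ → Fe → n(Fe) = 0.04019/2 = 0.02010 mol → 1.12 g
Anode: 2H₂O → O₂ + 4H⁺ + 4e⁻ → n(O₂) = 0.04019/4 = 0.01005 mol → 0.225 L

1.12 g Fe; 0.225 L O₂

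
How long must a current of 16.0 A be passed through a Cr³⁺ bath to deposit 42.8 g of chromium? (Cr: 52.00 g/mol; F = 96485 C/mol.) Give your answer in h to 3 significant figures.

n(Cr) = 42.8 / 52.00 = 0.8231 mol
Cr³⁺ + 3e⁻ → Cr, so n(e⁻) = 3 × 0.8231 = 2.469 mol
Q = 2.469 × 96485 = 2.382×10^5 C
t = Q / I = 2.382×10^5 / 16.0 = 14890 s = 4.14 h

4.14 h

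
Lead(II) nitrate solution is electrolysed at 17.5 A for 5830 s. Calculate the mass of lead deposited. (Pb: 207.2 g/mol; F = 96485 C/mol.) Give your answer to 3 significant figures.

Q = 17.5 A × 5830 s = 1.020×10^5 C
n(e⁻) = Q/F = 1.020×10^5/96485 = 1.057 mol
Pb²⁺ + 2e⁻ → Pb, so n(Pb) = 1.057 / 2 = 0.5285 mol
m = 0.5285 × 207.2 = 110 g

110 g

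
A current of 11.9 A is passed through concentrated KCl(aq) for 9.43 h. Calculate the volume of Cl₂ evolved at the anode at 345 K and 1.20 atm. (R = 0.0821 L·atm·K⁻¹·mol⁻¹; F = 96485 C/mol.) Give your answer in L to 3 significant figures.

49.4 L

Charge passed = 11.9 × 33948 = 4.040×10^5 C
Moles of electrons = 4.040×10^5 / 96485 = 4.187 mol
2Cl⁻ → Cl₂ + 2e⁻, so n(Cl₂) = 4.187 / 2 = 2.094 mol
V = nRT/P = 2.094 × 0.0821 × 345 / 1.20 = 49.43 L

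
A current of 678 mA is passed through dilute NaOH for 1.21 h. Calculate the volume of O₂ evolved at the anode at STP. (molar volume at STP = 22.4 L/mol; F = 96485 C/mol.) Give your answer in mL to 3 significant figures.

171 mL

Q = It = 0.678 × 4356 = 2953 C
n(e⁻) = 2953 / 96485 = 0.03061 mol
2H₂O → O₂ + 4H⁺ + 4e⁻, so n(O₂) = 0.03061 / 4 = 0.007653 mol
V = 0.007653 × 22.4 = 0.1714 L
= 171 mL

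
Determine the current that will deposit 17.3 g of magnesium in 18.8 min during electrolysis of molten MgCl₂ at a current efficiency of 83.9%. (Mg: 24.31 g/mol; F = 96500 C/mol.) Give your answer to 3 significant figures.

n(Mg) = 17.3 / 24.31 = 0.7116 mol
Mg²⁺ + 2e⁻ → Mg, so n(e⁻) = 2 × 0.7116 = 1.423 mol
Q = 1.423 × 96500 / 0.839 = 1.637×10^5 C
I = Q / t = 1.637×10^5 / 1128 s = 145 A

145 A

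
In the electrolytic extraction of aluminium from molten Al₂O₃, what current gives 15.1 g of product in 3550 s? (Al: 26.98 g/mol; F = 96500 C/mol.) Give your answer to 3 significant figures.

n(Al) = 15.1 / 26.98 = 0.5597 mol
Al³⁺ + 3e⁻ → Al, so n(e⁻) = 3 × 0.5597 = 1.679 mol
Q = 1.679 × 96500 = 1.620×10^5 C
I = Q / t = 1.620×10^5 / 3550 s = 45.6 A

45.6 A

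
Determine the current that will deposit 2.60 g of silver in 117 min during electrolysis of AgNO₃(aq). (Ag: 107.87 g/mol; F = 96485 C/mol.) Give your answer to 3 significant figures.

n(Ag) = 2.60 / 107.87 = 0.02410 mol
Ag⁺ + e⁻ → Ag, so n(e⁻) = 0.02410 mol
Q = 0.02410 × 96485 = 2325 C
I = Q / t = 2325 / 7020 s = 0.331 A

0.331 A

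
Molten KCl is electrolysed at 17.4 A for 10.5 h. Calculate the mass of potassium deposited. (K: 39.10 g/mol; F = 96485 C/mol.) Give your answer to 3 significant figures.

Q = It = 17.4 × 37800 = 6.577×10^5 C
Moles of electrons = 6.577×10^5 / 96485 = 6.817 mol
K⁺ + e⁻ → K, so n(K) = 6.817 mol
m = 6.817 × 39.10 = 267 g

267 g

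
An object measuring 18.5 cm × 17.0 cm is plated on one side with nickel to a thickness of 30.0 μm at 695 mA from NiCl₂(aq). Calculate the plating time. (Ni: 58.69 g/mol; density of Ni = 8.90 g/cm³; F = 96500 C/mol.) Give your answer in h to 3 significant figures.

11.0 h

Plated area = 18.5 × 17.0 = 314.5 cm²
Volume = 314.5 × 30.0×10⁻⁴ cm = 0.9435 cm³
m(Ni) = 0.9435 × 8.90 = 8.397 g
n(Ni) = 8.397 / 58.69 = 0.1431 mol; n(e⁻) = 2 × 0.1431 = 0.2862 mol
Q = 0.2862 × 96500 = 27620 C
t = 27620 / 0.695 = 39740 s = 11.0 h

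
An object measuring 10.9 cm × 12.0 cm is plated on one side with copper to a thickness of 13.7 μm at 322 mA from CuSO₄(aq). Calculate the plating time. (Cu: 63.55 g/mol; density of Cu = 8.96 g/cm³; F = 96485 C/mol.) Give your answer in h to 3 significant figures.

4.21 h

Plated area = 10.9 × 12.0 = 130.8 cm²
Volume = 130.8 × 13.7×10⁻⁴ cm = 0.1792 cm³
m(Cu) = 0.1792 × 8.96 = 1.606 g
n(Cu) = 1.606 / 63.55 = 0.02527 mol; n(e⁻) = 2 × 0.02527 = 0.05054 mol
Q = 0.05054 × 96485 = 4876 C
t = 4876 / 0.322 = 15140 s = 4.21 h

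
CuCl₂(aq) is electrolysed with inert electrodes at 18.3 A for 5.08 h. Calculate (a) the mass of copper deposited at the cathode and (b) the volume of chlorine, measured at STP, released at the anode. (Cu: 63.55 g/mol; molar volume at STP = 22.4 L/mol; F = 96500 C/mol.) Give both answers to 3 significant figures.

110 g Cu; 38.8 L Cl₂

Q = 18.3 × 18288 = 3.347×10^5 C; n(e⁻) = 3.347×10^5 / 96500 = 3.468 mol
Cathode: Cu²⁺ + 2e⁻ → Cu → n(Cu) = 3.468/2 = 1.734 mol → 110 g
Anode: 2Cl⁻ → Cl₂ + 2e⁻ → n(Cl₂) = 3.468/2 = 1.734 mol → 38.8 L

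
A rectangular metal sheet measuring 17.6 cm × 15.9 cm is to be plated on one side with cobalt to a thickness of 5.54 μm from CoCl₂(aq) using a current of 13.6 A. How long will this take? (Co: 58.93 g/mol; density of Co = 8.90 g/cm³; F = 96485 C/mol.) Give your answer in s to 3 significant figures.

332 s

Plated area = 17.6 × 15.9 = 279.8 cm²
Volume = 279.8 × 5.54×10⁻⁴ cm = 0.1550 cm³
m(Co) = 0.1550 × 8.90 = 1.380 g
n(Co) = 1.380 / 58.93 = 0.02342 mol; n(e⁻) = 2 × 0.02342 = 0.04684 mol
Q = 0.04684 × 96485 = 4519 C
t = 4519 / 13.6 = 332.3 s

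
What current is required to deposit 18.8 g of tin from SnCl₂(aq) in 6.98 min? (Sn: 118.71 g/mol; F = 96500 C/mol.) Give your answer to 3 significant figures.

n(Sn) = 18.8 / 118.71 = 0.1584 mol
Sn²⁺ + 2e⁻ → Sn, so n(e⁻) = 2 × 0.1584 = 0.3168 mol
Q = 0.3168 × 96500 = 30570 C
I = Q / t = 30570 / 418.8 s = 73.0 A

73.0 A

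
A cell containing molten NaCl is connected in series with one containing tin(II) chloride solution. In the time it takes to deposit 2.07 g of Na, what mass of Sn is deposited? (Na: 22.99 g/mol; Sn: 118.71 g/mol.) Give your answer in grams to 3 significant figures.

n(Na) = 2.07 / 22.99 = 0.09004 mol
Na⁺ + e⁻ → Na, so n(e⁻) = 0.09004 mol
The cells are in series, so the same charge (and hence the same n(e⁻) = 0.09004 mol) passes through both.
Sn²⁺ + 2e⁻ → Sn, so n(Sn) = 0.09004 / 2 = 0.04502 mol
m(Sn) = 0.04502 × 118.71 = 5.34 g

5.34 g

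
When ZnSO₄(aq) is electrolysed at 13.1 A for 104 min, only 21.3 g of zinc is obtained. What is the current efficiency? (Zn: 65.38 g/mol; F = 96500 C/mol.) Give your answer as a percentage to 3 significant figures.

76.9%

Q = 13.1 × 6240 = 81740 C
n(e⁻) = 81740 / 96500 = 0.8470 mol
Zn²⁺ + 2e⁻ → Zn, so theoretical n(Zn) = 0.4235 mol → 27.69 g
Efficiency = 21.3 / 27.69 = 0.7692 = 76.9%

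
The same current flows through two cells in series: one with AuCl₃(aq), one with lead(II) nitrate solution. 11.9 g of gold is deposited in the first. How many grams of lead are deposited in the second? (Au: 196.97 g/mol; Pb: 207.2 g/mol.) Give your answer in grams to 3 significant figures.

18.8 g

n(Au) = 11.9 / 196.97 = 0.06042 mol
Au³⁺ + 3e⁻ → Au, so n(e⁻) = 3 × 0.06042 = 0.1813 mol
Since the cells are in series, n(e⁻) in the Pb cell is also 0.1813 mol.
Pb²⁺ + 2e⁻ → Pb, so n(Pb) = 0.1813 / 2 = 0.09065 mol
m(Pb) = 0.09065 × 207.2 = 18.8 g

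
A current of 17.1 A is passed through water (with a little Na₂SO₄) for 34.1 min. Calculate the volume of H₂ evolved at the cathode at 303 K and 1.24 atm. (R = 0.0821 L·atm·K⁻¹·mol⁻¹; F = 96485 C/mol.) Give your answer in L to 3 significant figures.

3.64 L

Charge passed = 17.1 × 2046 = 34990 C
n(e⁻) = Q/F = 34990/96485 = 0.3626 mol
2H⁺ + 2e⁻ → H₂, so n(H₂) = 0.3626 / 2 = 0.1813 mol
V = nRT/P = 0.1813 × 0.0821 × 303 / 1.24 = 3.637 L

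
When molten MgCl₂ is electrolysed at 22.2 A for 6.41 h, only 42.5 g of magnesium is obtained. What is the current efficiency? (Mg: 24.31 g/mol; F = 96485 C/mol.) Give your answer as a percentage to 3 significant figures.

Q = 22.2 × 23076 = 5.123×10^5 C
n(e⁻) = 5.123×10^5 / 96485 = 5.310 mol
Mg²⁺ + 2e⁻ → Mg, so theoretical n(Mg) = 2.655 mol → 64.54 g
Efficiency = 42.5 / 64.54 = 0.6585 = 65.9%

65.9%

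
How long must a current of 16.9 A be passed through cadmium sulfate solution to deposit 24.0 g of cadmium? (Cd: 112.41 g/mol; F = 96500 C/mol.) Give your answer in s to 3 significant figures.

2440 s

n(Cd) = 24.0 / 112.41 = 0.2135 mol
Cd²⁺ + 2e⁻ → Cd, so n(e⁻) = 2 × 0.2135 = 0.4270 mol
Q = 0.4270 × 96500 = 41210 C
t = Q / I = 41210 / 16.9 = 2438 s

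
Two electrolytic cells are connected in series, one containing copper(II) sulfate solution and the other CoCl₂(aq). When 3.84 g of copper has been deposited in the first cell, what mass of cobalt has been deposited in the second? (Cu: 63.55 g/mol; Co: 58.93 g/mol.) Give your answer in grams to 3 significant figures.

3.56 g

n(Cu) = 3.84 / 63.55 = 0.06042 mol
Cu²⁺ + 2e⁻ → Cu, so n(e⁻) = 2 × 0.06042 = 0.1208 mol
The cells are in series, so the same charge (and hence the same n(e⁻) = 0.1208 mol) passes through both.
Co²⁺ + 2e⁻ → Co, so n(Co) = 0.1208 / 2 = 0.06040 mol
m(Co) = 0.06040 × 58.93 = 3.56 g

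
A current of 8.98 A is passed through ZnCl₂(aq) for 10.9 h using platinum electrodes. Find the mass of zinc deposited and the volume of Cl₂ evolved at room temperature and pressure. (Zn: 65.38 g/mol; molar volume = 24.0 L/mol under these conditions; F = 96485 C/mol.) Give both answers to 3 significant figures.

Q = 8.98 × 39240 = 3.524×10^5 C; n(e⁻) = 3.524×10^5 / 96485 = 3.652 mol
Cathode: Zn²⁺ + 2e⁻ → Zn → n(Zn) = 3.652/2 = 1.826 mol → 119 g
Anode: 2Cl⁻ → Cl₂ + 2e⁻ → n(Cl₂) = 3.652/2 = 1.826 mol → 43.8 L

119 g Zn; 43.8 L Cl₂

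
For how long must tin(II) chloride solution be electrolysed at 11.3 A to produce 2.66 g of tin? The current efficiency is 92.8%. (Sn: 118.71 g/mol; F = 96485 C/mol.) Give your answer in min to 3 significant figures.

6.87 min

n(Sn) = 2.66 / 118.71 = 0.02241 mol
Sn²⁺ + 2e⁻ → Sn, so n(e⁻) = 2 × 0.02241 = 0.04482 mol
Q = 0.04482 × 96485 / 0.928 = 4660 C
t = Q / I = 4660 / 11.3 = 412.4 s = 6.87 min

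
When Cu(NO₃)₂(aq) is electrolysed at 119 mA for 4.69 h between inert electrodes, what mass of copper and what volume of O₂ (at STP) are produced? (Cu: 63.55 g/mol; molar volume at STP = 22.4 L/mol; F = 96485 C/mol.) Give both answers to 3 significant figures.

Q = 0.119 × 16884 = 2009 C; n(e⁻) = 2009 / 96485 = 0.02082 mol
Cathode: Cu²⁺ + 2e⁻ → Cu → n(Cu) = 0.02082/2 = 0.01041 mol → 0.662 g
Anode: 2H₂O → O₂ + 4H⁺ + 4e⁻ → n(O₂) = 0.02082/4 = 0.005205 mol → 0.117 L

0.662 g Cu; 0.117 L O₂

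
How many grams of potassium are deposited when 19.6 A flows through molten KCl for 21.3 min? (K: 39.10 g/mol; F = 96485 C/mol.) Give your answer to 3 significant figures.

Q = It = 19.6 × 1278 = 25050 C
n(e⁻) = Q/F = 25050/96485 = 0.2596 mol
K⁺ + e⁻ → K, so n(K) = 0.2596 mol
m = 0.2596 × 39.10 = 10.2 g

10.2 g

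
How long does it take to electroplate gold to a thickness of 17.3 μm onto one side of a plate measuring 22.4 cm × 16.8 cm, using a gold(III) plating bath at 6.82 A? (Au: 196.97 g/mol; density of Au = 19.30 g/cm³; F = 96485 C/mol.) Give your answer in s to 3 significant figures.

Plated area = 22.4 × 16.8 = 376.3 cm²
Volume = 376.3 × 17.3×10⁻⁴ cm = 0.6510 cm³
m(Au) = 0.6510 × 19.30 = 12.56 g
n(Au) = 12.56 / 196.97 = 0.06377 mol; n(e⁻) = 3 × 0.06377 = 0.1913 mol
Q = 0.1913 × 96485 = 18460 C
t = 18460 / 6.82 = 2707 s

2710 s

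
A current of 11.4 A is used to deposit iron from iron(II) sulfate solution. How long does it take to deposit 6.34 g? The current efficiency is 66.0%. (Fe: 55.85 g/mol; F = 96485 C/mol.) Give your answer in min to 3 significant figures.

n(Fe) = 6.34 / 55.85 = 0.1135 mol
Fe²⁺ + 2e⁻ → Fe, so n(e⁻) = 2 × 0.1135 = 0.2270 mol
Q = 0.2270 × 96485 / 0.660 = 33180 C
t = Q / I = 33180 / 11.4 = 2911 s = 48.5 min

48.5 min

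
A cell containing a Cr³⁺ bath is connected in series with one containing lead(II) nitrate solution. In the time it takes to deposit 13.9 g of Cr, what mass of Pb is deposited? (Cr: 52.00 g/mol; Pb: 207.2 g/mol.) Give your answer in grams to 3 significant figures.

83.1 g

n(Cr) = 13.9 / 52.00 = 0.2673 mol
Cr³⁺ + 3e⁻ → Cr, so n(e⁻) = 3 × 0.2673 = 0.8019 mol
In series, the same 0.8019 mol of electrons flows through the second cell.
Pb²⁺ + 2e⁻ → Pb, so n(Pb) = 0.8019 / 2 = 0.4010 mol
m(Pb) = 0.4010 × 207.2 = 83.1 g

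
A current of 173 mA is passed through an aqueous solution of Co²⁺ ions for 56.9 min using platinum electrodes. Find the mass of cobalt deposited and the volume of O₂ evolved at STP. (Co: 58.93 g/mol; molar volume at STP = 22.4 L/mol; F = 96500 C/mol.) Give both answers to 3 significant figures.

Q = 0.173 × 3414 = 590.6 C; n(e⁻) = 590.6 / 96500 = 0.006120 mol
Cathode: Co²⁺ + 2e⁻ → Co → n(Co) = 0.006120/2 = 0.003060 mol → 0.180 g
Anode: 2H₂O → O₂ + 4H⁺ + 4e⁻ → n(O₂) = 0.006120/4 = 0.001530 mol → 0.0343 L

0.180 g Co; 0.0343 L O₂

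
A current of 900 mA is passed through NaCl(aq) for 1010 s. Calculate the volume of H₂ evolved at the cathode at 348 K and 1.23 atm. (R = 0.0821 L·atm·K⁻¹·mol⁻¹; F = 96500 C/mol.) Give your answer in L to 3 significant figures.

Q = 0.900 A × 1010 s = 909.0 C
n(e⁻) = 909.0 / 96500 = 0.009420 mol
2H⁺ + 2e⁻ → H₂, so n(H₂) = 0.009420 / 2 = 0.004710 mol
V = nRT/P = 0.004710 × 0.0821 × 348 / 1.23 = 0.1094 L

0.109 L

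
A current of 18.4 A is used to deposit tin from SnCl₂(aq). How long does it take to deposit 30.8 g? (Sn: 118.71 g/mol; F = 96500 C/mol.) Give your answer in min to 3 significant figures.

n(Sn) = 30.8 / 118.71 = 0.2595 mol
Sn²⁺ + 2e⁻ → Sn, so n(e⁻) = 2 × 0.2595 = 0.5190 mol
Q = 0.5190 × 96500 = 50080 C
t = Q / I = 50080 / 18.4 = 2722 s = 45.4 min

45.4 min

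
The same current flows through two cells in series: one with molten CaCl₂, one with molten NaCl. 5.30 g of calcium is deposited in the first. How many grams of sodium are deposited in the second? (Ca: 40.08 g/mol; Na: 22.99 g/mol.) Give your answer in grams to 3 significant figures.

6.08 g

n(Ca) = 5.30 / 40.08 = 0.1322 mol
Ca²⁺ + 2e⁻ → Ca, so n(e⁻) = 2 × 0.1322 = 0.2644 mol
Since the cells are in series, n(e⁻) in the Na cell is also 0.2644 mol.
Na⁺ + e⁻ → Na, so n(Na) = 0.2644 mol
m(Na) = 0.2644 × 22.99 = 6.08 g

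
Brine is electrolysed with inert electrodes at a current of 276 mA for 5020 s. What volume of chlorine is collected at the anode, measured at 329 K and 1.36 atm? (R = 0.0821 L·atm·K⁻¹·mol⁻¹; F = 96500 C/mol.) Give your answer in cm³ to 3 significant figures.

143 cm³

Charge passed = 0.276 × 5020 = 1386 C
Moles of electrons = 1386 / 96500 = 0.01436 mol
2Cl⁻ → Cl₂ + 2e⁻, so n(Cl₂) = 0.01436 / 2 = 0.007180 mol
V = nRT/P = 0.007180 × 0.0821 × 329 / 1.36 = 0.1426 L
= 143 cm³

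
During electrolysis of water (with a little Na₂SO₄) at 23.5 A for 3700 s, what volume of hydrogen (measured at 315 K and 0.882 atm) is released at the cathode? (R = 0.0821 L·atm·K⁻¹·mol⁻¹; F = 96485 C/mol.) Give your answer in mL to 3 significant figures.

13200 mL

Charge passed = 23.5 × 3700 = 86950 C
n(e⁻) = 86950 / 96485 = 0.9012 mol
2H⁺ + 2e⁻ → H₂, so n(H₂) = 0.9012 / 2 = 0.4506 mol
V = nRT/P = 0.4506 × 0.0821 × 315 / 0.882 = 13.21 L
= 13200 mL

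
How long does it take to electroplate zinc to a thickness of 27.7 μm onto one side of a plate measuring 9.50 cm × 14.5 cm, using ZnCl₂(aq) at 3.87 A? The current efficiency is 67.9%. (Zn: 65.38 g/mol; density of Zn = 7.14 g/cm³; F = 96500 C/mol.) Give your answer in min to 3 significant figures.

Plated area = 9.50 × 14.5 = 137.8 cm²
Volume = 137.8 × 27.7×10⁻⁴ cm = 0.3817 cm³
m(Zn) = 0.3817 × 7.14 = 2.725 g
n(Zn) = 2.725 / 65.38 = 0.04168 mol; n(e⁻) = 2 × 0.04168 = 0.08336 mol
Q = 0.08336 × 96500 / 0.679 = 11850 C
t = 11850 / 3.87 = 3062 s = 51.0 min

51.0 min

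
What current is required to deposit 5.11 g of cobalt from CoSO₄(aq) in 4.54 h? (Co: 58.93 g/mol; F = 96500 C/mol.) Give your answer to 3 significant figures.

n(Co) = 5.11 / 58.93 = 0.08671 mol
Co²⁺ + 2e⁻ → Co, so n(e⁻) = 2 × 0.08671 = 0.1734 mol
Q = 0.1734 × 96500 = 16730 C
I = Q / t = 16730 / 16344 s = 1.02 A

1.02 A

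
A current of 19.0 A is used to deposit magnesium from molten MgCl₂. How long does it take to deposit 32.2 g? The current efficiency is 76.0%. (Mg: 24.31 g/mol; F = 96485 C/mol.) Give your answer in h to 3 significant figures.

n(Mg) = 32.2 / 24.31 = 1.325 mol
Mg²⁺ + 2e⁻ → Mg, so n(e⁻) = 2 × 1.325 = 2.650 mol
Q = 2.650 × 96485 / 0.760 = 3.364×10^5 C
t = Q / I = 3.364×10^5 / 19.0 = 17710 s = 4.92 h

4.92 h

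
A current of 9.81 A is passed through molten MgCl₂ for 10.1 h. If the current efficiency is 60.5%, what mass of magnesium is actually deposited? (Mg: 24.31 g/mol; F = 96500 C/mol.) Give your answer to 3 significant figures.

27.2 g

Q = 9.81 × 36360 = 3.567×10^5 C
n(e⁻) = 3.567×10^5 / 96500 = 3.696 mol
Mg²⁺ + 2e⁻ → Mg, so theoretical m(Mg) = 1.848 × 24.31 = 44.92 g
Actual mass = 60.5% × 44.92 = 27.2 g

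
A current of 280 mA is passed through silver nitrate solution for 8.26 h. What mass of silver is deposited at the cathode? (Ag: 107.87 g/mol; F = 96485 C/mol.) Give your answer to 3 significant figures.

9.31 g

Charge passed = 0.280 × 29736 = 8326 C
Moles of electrons = 8326 / 96485 = 0.08629 mol
Ag⁺ + e⁻ → Ag, so n(Ag) = 0.08629 mol
m = 0.08629 × 107.87 = 9.31 g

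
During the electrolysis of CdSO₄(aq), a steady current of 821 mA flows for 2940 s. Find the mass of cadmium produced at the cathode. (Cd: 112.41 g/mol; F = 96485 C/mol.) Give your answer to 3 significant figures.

Charge passed = 0.821 × 2940 = 2414 C
n(e⁻) = Q/F = 2414/96485 = 0.02502 mol
Cd²⁺ + 2e⁻ → Cd, so n(Cd) = 0.02502 / 2 = 0.01251 mol
m = 0.01251 × 112.41 = 1.41 g

1.41 g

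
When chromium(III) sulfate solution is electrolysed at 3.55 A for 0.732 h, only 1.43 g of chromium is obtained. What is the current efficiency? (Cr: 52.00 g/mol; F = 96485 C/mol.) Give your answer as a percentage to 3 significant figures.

Q = 3.55 × 2635.2 = 9355 C
n(e⁻) = 9355 / 96485 = 0.09696 mol
Cr³⁺ + 3e⁻ → Cr, so theoretical n(Cr) = 0.03232 mol → 1.681 g
Efficiency = 1.43 / 1.681 = 0.8507 = 85.1%

85.1%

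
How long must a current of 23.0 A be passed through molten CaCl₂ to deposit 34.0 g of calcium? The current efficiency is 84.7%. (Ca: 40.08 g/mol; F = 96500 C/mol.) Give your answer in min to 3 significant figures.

140 min

n(Ca) = 34.0 / 40.08 = 0.8483 mol
Ca²⁺ + 2e⁻ → Ca, so n(e⁻) = 2 × 0.8483 = 1.697 mol
Q = 1.697 × 96500 / 0.847 = 1.933×10^5 C
t = Q / I = 1.933×10^5 / 23.0 = 8404 s = 140 min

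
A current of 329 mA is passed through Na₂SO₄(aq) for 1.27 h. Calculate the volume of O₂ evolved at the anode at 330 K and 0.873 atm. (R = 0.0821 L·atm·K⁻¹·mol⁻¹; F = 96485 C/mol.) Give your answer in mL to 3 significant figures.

Q = 0.329 A × 4572 s = 1504 C
n(e⁻) = Q/F = 1504/96485 = 0.01559 mol
2H₂O → O₂ + 4H⁺ + 4e⁻, so n(O₂) = 0.01559 / 4 = 0.003898 mol
V = nRT/P = 0.003898 × 0.0821 × 330 / 0.873 = 0.1210 L
= 121 mL

121 mL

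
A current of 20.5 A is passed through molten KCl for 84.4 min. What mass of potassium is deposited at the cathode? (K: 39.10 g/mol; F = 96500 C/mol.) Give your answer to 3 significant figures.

42.1 g

Q = 20.5 A × 5064 s = 1.038×10^5 C
n(e⁻) = 1.038×10^5 / 96500 = 1.076 mol
K⁺ + e⁻ → K, so n(K) = 1.076 mol
m = 1.076 × 39.10 = 42.1 g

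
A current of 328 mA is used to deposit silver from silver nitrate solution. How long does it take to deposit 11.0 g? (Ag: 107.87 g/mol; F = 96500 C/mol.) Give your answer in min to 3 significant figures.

n(Ag) = 11.0 / 107.87 = 0.1020 mol
Ag⁺ + e⁻ → Ag, so n(e⁻) = 0.1020 mol
Q = 0.1020 × 96500 = 9843 C
t = Q / I = 9843 / 0.328 = 30010 s = 500 min

500 min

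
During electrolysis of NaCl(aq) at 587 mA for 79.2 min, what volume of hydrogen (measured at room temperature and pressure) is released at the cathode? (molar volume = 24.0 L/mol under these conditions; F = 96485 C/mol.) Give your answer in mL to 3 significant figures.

347 mL

Q = 0.587 A × 4752 s = 2789 C
n(e⁻) = Q/F = 2789/96485 = 0.02891 mol
2H⁺ + 2e⁻ → H₂, so n(H₂) = 0.02891 / 2 = 0.01446 mol
V = 0.01446 × 24.0 = 0.3470 L
= 347 mL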